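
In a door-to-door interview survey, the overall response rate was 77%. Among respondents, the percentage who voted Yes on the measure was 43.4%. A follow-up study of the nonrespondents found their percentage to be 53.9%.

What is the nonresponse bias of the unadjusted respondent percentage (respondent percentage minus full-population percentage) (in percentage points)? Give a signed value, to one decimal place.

Nonresponse fraction = 1 − 0.77 = 0.23.
Bias = (nonresponse fraction) × (respondent percentage − nonrespondent percentage)
     = 0.23 × (43.4 − 53.9) = 0.23 × -10.5 = -2.415.

-2.4 percentage points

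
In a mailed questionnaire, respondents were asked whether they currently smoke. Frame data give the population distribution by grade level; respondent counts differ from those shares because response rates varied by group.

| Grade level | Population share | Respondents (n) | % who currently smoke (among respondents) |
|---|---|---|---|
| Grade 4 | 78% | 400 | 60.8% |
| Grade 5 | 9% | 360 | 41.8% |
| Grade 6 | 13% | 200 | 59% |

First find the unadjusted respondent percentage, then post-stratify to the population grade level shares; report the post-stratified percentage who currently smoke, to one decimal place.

Without adjustment, the pooled respondent share is:
  (400/960)×60.8 + (360/960)×41.8 + (200/960)×59 = 53.3%
Reweighting by population grade level shares:
  0.78×60.8 + 0.09×41.8 + 0.13×59 = 58.856%

58.9%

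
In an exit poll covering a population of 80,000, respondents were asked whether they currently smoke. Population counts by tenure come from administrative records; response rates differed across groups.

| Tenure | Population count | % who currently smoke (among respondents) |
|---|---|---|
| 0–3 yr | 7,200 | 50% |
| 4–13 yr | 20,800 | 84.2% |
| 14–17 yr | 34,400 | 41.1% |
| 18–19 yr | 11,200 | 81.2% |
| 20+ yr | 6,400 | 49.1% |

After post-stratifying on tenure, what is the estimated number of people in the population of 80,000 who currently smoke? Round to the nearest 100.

47,500

Each cell contributes its population count × the respondent rate:
  0–3 yr: 7,200 × 50% = 3600
  4–13 yr: 20,800 × 84.2% = 17513.6
  14–17 yr: 34,400 × 41.1% = 14138.4
  18–19 yr: 11,200 × 81.2% = 9094.4
  20+ yr: 6,400 × 49.1% = 3142.4
Estimated total = 47488.8 → 47,500.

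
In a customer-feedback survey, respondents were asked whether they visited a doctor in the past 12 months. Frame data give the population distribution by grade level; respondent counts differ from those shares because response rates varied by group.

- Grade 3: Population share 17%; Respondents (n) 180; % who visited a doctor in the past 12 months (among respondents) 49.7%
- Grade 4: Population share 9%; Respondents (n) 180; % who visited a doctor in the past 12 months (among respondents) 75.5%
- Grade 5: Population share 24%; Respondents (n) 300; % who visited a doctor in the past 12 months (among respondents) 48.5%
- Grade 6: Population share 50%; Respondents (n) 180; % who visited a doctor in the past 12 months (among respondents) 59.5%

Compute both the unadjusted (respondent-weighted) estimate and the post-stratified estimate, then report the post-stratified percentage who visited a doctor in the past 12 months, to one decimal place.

56.6%

Naive respondent-only estimate (weights = respondent counts):
  (180/840)×49.7 + (180/840)×75.5 + (300/840)×48.5 + (180/840)×59.5 = 56.9%
Post-stratifying to population shares instead:
  0.17×49.7 + 0.09×75.5 + 0.24×48.5 + 0.5×59.5 = 56.634%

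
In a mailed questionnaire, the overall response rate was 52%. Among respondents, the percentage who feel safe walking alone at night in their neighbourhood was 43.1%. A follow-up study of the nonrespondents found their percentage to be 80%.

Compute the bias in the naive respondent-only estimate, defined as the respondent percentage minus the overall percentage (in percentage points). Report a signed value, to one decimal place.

-17.7 percentage points

Nonresponse fraction = 1 − 0.52 = 0.48.
Bias = (nonresponse fraction) × (respondent percentage − nonrespondent percentage)
     = 0.48 × (43.1 − 80) = 0.48 × -36.9 = -17.712.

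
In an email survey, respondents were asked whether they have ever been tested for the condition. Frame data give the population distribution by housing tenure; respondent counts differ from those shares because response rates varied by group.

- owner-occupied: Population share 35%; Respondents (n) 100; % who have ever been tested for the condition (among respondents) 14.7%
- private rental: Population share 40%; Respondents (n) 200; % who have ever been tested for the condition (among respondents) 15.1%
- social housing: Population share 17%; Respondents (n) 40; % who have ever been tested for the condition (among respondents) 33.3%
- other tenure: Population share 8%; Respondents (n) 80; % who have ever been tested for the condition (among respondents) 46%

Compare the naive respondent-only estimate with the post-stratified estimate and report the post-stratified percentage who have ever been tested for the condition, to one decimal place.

20.5%

Naive respondent-only estimate (weights = respondent counts):
  (100/420)×14.7 + (200/420)×15.1 + (40/420)×33.3 + (80/420)×46 = 22.6238%
Reweighting by population housing tenure shares:
  0.35×14.7 + 0.4×15.1 + 0.17×33.3 + 0.08×46 = 20.526%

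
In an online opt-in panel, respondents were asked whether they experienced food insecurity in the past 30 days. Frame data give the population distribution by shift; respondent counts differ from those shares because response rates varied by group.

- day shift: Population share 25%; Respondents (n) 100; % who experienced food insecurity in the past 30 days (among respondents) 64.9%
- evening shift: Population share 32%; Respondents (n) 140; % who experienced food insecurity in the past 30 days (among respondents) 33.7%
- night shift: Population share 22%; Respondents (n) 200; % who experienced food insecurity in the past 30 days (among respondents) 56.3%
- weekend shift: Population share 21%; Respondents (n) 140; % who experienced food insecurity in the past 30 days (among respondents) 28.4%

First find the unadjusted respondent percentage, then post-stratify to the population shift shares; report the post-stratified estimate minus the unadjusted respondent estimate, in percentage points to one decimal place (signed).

-0.2 percentage points

Unadjusted (pooled respondent) estimate weights by respondent counts:
  (100/580)×64.9 + (140/580)×33.7 + (200/580)×56.3 + (140/580)×28.4 = 45.5931%
Post-stratifying to population shares instead:
  0.25×64.9 + 0.32×33.7 + 0.22×56.3 + 0.21×28.4 = 45.359%
Difference = 45.359 − 45.5931 = -0.2341 pp.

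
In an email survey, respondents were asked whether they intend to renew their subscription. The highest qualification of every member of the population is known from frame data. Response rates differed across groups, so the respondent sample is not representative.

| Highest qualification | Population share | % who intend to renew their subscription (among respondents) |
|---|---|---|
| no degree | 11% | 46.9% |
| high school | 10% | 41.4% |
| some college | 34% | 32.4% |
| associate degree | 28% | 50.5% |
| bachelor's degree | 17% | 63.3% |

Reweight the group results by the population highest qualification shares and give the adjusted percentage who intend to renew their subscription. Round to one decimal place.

Each cell contributes population-share × respondent value:
  no degree: 0.11 × 46.9 = 5.159
  high school: 0.1 × 41.4 = 4.14
  some college: 0.34 × 32.4 = 11.016
  associate degree: 0.28 × 50.5 = 14.14
  bachelor's degree: 0.17 × 63.3 = 10.761
Post-stratified estimate = 45.216 → 45.2%.

45.2%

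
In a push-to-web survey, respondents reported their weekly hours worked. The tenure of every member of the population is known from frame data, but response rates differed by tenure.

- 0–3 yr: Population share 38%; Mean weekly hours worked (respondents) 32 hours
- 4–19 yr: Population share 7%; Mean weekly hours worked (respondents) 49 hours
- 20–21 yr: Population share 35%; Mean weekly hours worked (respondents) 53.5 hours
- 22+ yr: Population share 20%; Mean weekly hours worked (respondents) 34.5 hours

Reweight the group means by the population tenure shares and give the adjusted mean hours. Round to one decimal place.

41.2

Weight each group's respondent value by its population share:
  0–3 yr: 0.38 × 32 = 12.16
  4–19 yr: 0.07 × 49 = 3.43
  20–21 yr: 0.35 × 53.5 = 18.725
  22+ yr: 0.2 × 34.5 = 6.9
Post-stratified estimate = 41.215 → 41.2.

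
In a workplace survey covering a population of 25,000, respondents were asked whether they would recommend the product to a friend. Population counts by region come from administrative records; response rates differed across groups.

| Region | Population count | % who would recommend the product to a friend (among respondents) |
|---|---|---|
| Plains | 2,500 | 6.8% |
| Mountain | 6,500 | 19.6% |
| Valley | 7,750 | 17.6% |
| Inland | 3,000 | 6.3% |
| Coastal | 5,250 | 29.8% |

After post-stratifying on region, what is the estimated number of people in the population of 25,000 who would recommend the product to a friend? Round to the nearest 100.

Each cell contributes its population count × the respondent rate:
  Plains: 2,500 × 6.8% = 170
  Mountain: 6,500 × 19.6% = 1274
  Valley: 7,750 × 17.6% = 1364
  Inland: 3,000 × 6.3% = 189
  Coastal: 5,250 × 29.8% = 1564.5
Estimated total = 4561.5 → 4,600.

4,600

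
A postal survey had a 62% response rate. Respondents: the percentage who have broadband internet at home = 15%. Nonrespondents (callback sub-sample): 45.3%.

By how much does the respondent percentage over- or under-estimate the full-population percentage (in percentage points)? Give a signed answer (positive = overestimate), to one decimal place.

Nonresponse fraction = 1 − 0.62 = 0.38.
Bias = (nonresponse fraction) × (respondent percentage − nonrespondent percentage)
     = 0.38 × (15 − 45.3) = 0.38 × -30.3 = -11.514.

-11.5 percentage points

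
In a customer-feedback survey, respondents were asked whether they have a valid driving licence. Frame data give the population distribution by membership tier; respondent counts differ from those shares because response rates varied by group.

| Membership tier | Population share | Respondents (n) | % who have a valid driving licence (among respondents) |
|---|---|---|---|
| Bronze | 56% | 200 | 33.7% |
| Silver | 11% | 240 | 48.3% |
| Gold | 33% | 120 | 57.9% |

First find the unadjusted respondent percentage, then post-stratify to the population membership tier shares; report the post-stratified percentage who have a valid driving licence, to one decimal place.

Naive respondent-only estimate (weights = respondent counts):
  (200/560)×33.7 + (240/560)×48.3 + (120/560)×57.9 = 45.1429%
Post-stratified estimate weights by population shares:
  0.56×33.7 + 0.11×48.3 + 0.33×57.9 = 43.292%

43.3%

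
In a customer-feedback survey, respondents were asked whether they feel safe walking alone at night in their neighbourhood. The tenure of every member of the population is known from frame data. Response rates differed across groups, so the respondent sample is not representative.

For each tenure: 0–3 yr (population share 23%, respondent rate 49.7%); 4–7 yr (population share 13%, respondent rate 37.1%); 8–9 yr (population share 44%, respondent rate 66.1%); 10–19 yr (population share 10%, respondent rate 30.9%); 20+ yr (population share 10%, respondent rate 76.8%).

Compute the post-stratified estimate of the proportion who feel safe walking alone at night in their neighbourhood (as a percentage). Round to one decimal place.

56.1%

Each cell contributes population-share × respondent value:
  0–3 yr: 0.23 × 49.7 = 11.431
  4–7 yr: 0.13 × 37.1 = 4.823
  8–9 yr: 0.44 × 66.1 = 29.084
  10–19 yr: 0.1 × 30.9 = 3.09
  20+ yr: 0.1 × 76.8 = 7.68
Post-stratified estimate = 56.108 → 56.1%.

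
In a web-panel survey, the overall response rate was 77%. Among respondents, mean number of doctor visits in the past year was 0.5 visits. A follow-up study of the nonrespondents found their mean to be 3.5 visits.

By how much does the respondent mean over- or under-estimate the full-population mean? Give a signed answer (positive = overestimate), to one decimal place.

-0.7

Nonresponse fraction = 1 − 0.77 = 0.23.
Bias = (nonresponse fraction) × (respondent mean − nonrespondent mean)
     = 0.23 × (0.5 − 3.5) = 0.23 × -3 = -0.69.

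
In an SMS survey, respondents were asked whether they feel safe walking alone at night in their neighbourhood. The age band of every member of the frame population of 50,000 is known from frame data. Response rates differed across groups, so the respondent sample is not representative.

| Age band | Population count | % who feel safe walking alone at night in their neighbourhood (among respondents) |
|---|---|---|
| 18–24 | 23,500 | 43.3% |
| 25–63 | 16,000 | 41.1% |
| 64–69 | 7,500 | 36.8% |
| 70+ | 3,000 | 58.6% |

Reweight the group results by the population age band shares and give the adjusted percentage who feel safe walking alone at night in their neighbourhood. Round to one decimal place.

Post-stratification weights by population share, not respondent share:
  18–24: (23,500/50,000) × 43.3 = 20.351
  25–63: (16,000/50,000) × 41.1 = 13.152
  64–69: (7,500/50,000) × 36.8 = 5.52
  70+: (3,000/50,000) × 58.6 = 3.516
Post-stratified estimate = 42.539 → 42.5%.

42.5%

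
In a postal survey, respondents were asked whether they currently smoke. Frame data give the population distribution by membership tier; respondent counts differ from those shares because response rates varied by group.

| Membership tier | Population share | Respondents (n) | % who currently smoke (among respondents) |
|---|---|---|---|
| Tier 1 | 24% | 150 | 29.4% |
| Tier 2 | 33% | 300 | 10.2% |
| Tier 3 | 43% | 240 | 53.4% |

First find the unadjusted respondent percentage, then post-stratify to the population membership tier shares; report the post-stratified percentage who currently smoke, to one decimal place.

Unadjusted (pooled respondent) estimate weights by respondent counts:
  (150/690)×29.4 + (300/690)×10.2 + (240/690)×53.4 = 29.4%
Post-stratified estimate weights by population shares:
  0.24×29.4 + 0.33×10.2 + 0.43×53.4 = 33.384%

33.4%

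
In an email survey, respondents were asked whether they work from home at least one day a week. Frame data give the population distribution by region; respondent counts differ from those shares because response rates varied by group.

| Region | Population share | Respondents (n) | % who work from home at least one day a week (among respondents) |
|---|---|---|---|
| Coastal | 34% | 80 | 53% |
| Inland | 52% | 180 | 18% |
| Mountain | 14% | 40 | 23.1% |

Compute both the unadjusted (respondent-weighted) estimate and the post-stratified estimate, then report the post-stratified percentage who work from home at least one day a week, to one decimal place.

Naive respondent-only estimate (weights = respondent counts):
  (80/300)×53 + (180/300)×18 + (40/300)×23.1 = 28.0133%
Post-stratifying to population shares instead:
  0.34×53 + 0.52×18 + 0.14×23.1 = 30.614%

30.6%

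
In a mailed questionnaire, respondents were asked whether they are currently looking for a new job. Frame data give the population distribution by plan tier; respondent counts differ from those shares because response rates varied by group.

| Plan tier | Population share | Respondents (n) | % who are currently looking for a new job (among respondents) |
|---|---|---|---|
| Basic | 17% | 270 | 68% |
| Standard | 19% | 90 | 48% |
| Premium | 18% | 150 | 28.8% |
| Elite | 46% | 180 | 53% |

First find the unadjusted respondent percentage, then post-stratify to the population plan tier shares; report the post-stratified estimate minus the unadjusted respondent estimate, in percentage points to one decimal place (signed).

Naive respondent-only estimate (weights = respondent counts):
  (270/690)×68 + (90/690)×48 + (150/690)×28.8 + (180/690)×53 = 52.9565%
Post-stratified estimate weights by population shares:
  0.17×68 + 0.19×48 + 0.18×28.8 + 0.46×53 = 50.244%
Difference = 50.244 − 52.9565 = -2.7125 pp.

-2.7 percentage points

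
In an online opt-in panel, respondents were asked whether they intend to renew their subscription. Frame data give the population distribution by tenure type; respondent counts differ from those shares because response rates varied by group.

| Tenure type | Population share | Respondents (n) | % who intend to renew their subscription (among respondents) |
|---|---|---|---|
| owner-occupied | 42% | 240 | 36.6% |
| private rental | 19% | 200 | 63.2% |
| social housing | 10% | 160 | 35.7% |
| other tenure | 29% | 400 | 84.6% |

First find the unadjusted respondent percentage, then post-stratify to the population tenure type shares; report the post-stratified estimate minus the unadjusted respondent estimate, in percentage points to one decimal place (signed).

-5.5 percentage points

Naive respondent-only estimate (weights = respondent counts):
  (240/1000)×36.6 + (200/1000)×63.2 + (160/1000)×35.7 + (400/1000)×84.6 = 60.976%
Post-stratified estimate weights by population shares:
  0.42×36.6 + 0.19×63.2 + 0.1×35.7 + 0.29×84.6 = 55.484%
Difference = 55.484 − 60.976 = -5.492 pp.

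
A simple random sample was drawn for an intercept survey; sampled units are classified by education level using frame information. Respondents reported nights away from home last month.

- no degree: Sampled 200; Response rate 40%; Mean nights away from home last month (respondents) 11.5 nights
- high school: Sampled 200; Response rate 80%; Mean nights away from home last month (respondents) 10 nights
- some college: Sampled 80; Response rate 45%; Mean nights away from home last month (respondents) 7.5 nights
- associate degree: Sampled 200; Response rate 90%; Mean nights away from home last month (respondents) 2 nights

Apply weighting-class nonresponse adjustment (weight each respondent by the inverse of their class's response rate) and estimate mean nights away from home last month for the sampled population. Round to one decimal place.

7.8

Each respondent's weight = sampled/responded in their class; summing within a class gives n_sampled, so:
  no degree: 200 × 11.5 = 2300
  high school: 200 × 10 = 2000
  some college: 80 × 7.5 = 600
  associate degree: 200 × 2 = 400
Adjusted estimate = 5300 / 680 = 7.79412 → 7.8.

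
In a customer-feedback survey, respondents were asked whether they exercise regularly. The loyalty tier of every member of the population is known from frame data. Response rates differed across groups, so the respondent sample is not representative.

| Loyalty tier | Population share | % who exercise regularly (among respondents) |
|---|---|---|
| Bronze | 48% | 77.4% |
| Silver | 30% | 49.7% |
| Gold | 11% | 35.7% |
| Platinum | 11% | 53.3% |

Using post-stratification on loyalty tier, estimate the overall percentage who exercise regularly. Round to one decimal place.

61.9%

Each cell contributes population-share × respondent value:
  Bronze: 0.48 × 77.4 = 37.152
  Silver: 0.3 × 49.7 = 14.91
  Gold: 0.11 × 35.7 = 3.927
  Platinum: 0.11 × 53.3 = 5.863
Post-stratified estimate = 61.852 → 61.9%.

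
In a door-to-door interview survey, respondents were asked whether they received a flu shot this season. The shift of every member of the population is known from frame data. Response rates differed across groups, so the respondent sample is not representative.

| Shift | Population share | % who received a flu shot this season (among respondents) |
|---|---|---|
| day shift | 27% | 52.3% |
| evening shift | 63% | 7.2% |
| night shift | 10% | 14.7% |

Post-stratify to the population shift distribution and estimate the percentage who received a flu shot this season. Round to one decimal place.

Post-stratification weights by population share, not respondent share:
  day shift: 0.27 × 52.3 = 14.121
  evening shift: 0.63 × 7.2 = 4.536
  night shift: 0.1 × 14.7 = 1.47
Post-stratified estimate = 20.127 → 20.1%.

20.1%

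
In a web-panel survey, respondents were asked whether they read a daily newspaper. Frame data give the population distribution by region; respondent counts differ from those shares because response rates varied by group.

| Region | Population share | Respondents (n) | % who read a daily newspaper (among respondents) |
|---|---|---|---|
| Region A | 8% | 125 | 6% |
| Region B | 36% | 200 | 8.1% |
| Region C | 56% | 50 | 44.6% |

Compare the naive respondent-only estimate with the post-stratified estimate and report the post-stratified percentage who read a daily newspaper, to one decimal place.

28.4%

Unadjusted (pooled respondent) estimate weights by respondent counts:
  (125/375)×6 + (200/375)×8.1 + (50/375)×44.6 = 12.2667%
Post-stratifying to population shares instead:
  0.08×6 + 0.36×8.1 + 0.56×44.6 = 28.372%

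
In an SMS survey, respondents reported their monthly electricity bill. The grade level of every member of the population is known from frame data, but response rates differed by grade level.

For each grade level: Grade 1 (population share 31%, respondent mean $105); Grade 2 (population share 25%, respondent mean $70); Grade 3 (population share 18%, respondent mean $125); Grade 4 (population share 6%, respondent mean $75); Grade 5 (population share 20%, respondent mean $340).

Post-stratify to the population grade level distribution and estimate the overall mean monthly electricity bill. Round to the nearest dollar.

Each cell contributes population-share × respondent value:
  Grade 1: 0.31 × 105 = 32.55
  Grade 2: 0.25 × 70 = 17.5
  Grade 3: 0.18 × 125 = 22.5
  Grade 4: 0.06 × 75 = 4.5
  Grade 5: 0.2 × 340 = 68
Post-stratified estimate = 145.05 → $145.

$145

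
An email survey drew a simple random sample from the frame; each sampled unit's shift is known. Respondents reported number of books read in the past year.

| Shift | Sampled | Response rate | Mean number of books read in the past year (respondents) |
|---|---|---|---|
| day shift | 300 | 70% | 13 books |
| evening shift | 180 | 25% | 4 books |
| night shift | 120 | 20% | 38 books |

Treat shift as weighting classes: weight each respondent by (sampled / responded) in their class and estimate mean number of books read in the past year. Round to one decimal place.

Each respondent's weight = sampled/responded in their class; summing within a class gives n_sampled, so:
  day shift: 300 × 13 = 3900
  evening shift: 180 × 4 = 720
  night shift: 120 × 38 = 4560
Adjusted estimate = 9180 / 600 = 15.3 → 15.3.

15.3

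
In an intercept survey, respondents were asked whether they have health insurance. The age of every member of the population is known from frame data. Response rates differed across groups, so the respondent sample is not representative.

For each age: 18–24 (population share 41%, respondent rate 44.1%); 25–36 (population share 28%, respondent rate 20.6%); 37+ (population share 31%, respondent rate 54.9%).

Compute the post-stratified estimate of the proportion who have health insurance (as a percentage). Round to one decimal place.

40.9%

Weight each group's respondent value by its population share:
  18–24: 0.41 × 44.1 = 18.081
  25–36: 0.28 × 20.6 = 5.768
  37+: 0.31 × 54.9 = 17.019
Post-stratified estimate = 40.868 → 40.9%.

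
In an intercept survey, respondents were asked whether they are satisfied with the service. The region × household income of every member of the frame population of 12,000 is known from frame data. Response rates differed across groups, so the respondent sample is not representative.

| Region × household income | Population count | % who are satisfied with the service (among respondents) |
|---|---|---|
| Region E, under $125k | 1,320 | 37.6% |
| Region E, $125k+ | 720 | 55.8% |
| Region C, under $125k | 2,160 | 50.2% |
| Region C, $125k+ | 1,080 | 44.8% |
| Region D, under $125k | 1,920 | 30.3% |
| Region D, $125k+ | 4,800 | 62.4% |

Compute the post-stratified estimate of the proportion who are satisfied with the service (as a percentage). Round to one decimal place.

50.4%

Each cell contributes population-share × respondent value:
  Region E, under $125k: (1,320/12,000) × 37.6 = 4.136
  Region E, $125k+: (720/12,000) × 55.8 = 3.348
  Region C, under $125k: (2,160/12,000) × 50.2 = 9.036
  Region C, $125k+: (1,080/12,000) × 44.8 = 4.032
  Region D, under $125k: (1,920/12,000) × 30.3 = 4.848
  Region D, $125k+: (4,800/12,000) × 62.4 = 24.96
Post-stratified estimate = 50.36 → 50.4%.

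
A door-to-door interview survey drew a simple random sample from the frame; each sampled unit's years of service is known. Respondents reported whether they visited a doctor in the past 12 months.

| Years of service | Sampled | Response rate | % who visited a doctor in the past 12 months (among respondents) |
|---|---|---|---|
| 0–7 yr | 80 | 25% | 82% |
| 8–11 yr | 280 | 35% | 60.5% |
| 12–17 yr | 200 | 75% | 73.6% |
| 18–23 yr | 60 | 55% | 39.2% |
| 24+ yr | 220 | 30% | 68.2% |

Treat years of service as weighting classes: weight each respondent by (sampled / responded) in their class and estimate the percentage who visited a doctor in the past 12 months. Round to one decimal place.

66.2%

Inverse-response-rate weighting restores each class to its sampled count, so class totals weight by n_sampled:
  0–7 yr: 80 × 82 = 6560
  8–11 yr: 280 × 60.5 = 16,940
  12–17 yr: 200 × 73.6 = 14720
  18–23 yr: 60 × 39.2 = 2352
  24+ yr: 220 × 68.2 = 15,004
Adjusted estimate = 55,576 / 840 = 66.1619 → 66.2%.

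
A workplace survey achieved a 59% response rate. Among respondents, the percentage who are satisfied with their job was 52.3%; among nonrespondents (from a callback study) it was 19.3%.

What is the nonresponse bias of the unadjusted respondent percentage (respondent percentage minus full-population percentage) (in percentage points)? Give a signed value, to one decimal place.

+13.5 percentage points

Nonresponse fraction = 1 − 0.59 = 0.41.
Bias = (nonresponse fraction) × (respondent percentage − nonrespondent percentage)
     = 0.41 × (52.3 − 19.3) = 0.41 × 33 = 13.53.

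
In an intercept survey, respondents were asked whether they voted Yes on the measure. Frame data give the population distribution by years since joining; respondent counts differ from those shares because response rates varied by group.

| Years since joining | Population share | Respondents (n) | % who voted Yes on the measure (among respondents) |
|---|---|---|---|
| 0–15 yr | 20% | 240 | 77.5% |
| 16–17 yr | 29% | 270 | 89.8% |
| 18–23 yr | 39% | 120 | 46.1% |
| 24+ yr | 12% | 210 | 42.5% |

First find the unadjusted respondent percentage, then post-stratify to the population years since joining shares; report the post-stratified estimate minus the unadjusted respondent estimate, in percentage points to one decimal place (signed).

-3.6 percentage points

Unadjusted (pooled respondent) estimate weights by respondent counts:
  (240/840)×77.5 + (270/840)×89.8 + (120/840)×46.1 + (210/840)×42.5 = 68.2179%
Post-stratifying to population shares instead:
  0.2×77.5 + 0.29×89.8 + 0.39×46.1 + 0.12×42.5 = 64.621%
Difference = 64.621 − 68.2179 = -3.5969 pp.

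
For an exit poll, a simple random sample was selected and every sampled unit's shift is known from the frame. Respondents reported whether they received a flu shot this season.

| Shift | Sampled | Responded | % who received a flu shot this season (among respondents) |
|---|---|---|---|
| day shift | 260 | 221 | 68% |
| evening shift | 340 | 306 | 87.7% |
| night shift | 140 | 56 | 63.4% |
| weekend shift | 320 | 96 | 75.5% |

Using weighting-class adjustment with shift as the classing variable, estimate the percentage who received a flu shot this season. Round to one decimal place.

Class response rates: day shift 221/260 = 85%, evening shift 306/340 = 90%, night shift 56/140 = 40%, weekend shift 96/320 = 30%.
Each respondent's weight = sampled/responded in their class; summing within a class gives n_sampled, so:
  day shift: 260 × 68 = 17,680
  evening shift: 340 × 87.7 = 29,818
  night shift: 140 × 63.4 = 8876
  weekend shift: 320 × 75.5 = 24,160
Adjusted estimate = 80,534 / 1,060 = 75.9755 → 76.0%.

76.0%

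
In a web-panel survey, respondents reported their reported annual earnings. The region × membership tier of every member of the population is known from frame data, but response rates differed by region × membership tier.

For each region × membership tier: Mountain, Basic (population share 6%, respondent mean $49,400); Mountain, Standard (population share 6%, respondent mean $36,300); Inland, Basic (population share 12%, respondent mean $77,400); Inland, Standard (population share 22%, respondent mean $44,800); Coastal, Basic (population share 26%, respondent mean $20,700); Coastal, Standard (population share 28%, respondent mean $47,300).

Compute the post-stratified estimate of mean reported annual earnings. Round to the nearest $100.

$42,900

Post-stratification weights by population share, not respondent share:
  Mountain, Basic: 0.06 × 49,400 = 2964
  Mountain, Standard: 0.06 × 36,300 = 2178
  Inland, Basic: 0.12 × 77,400 = 9288
  Inland, Standard: 0.22 × 44,800 = 9856
  Coastal, Basic: 0.26 × 20,700 = 5382
  Coastal, Standard: 0.28 × 47,300 = 13,244
Post-stratified estimate = 42,912 → $42,900.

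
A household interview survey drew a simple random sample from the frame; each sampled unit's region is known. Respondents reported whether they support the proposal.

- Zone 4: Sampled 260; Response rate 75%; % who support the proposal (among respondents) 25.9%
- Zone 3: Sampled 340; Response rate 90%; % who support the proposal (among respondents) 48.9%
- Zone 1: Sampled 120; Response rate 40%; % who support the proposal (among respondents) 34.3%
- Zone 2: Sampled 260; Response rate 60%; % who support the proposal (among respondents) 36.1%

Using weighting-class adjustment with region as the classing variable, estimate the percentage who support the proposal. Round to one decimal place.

Inverse-response-rate weighting restores each class to its sampled count, so class totals weight by n_sampled:
  Zone 4: 260 × 25.9 = 6734
  Zone 3: 340 × 48.9 = 16,626
  Zone 1: 120 × 34.3 = 4116
  Zone 2: 260 × 36.1 = 9386
Adjusted estimate = 36,862 / 980 = 37.6143 → 37.6%.

37.6%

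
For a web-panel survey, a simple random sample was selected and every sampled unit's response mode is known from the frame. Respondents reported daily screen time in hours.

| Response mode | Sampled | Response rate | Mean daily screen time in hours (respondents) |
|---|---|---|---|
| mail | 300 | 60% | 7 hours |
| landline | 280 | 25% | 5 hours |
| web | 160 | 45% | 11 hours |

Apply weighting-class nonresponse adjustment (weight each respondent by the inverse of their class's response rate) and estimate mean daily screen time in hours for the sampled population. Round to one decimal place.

Weighting each respondent by the inverse class response rate inflates each class back to its sampled size, so the class weight is n_sampled:
  mail: 300 × 7 = 2100
  landline: 280 × 5 = 1400
  web: 160 × 11 = 1760
Adjusted estimate = 5260 / 740 = 7.10811 → 7.1.

7.1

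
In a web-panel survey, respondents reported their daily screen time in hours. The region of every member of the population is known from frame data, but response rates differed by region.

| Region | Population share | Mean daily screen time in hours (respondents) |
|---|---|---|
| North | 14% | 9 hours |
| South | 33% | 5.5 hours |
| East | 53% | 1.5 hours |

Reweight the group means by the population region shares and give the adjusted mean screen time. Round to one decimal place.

Reweight to the known region distribution:
  North: 0.14 × 9 = 1.26
  South: 0.33 × 5.5 = 1.815
  East: 0.53 × 1.5 = 0.795
Post-stratified estimate = 3.87 → 3.9.

3.9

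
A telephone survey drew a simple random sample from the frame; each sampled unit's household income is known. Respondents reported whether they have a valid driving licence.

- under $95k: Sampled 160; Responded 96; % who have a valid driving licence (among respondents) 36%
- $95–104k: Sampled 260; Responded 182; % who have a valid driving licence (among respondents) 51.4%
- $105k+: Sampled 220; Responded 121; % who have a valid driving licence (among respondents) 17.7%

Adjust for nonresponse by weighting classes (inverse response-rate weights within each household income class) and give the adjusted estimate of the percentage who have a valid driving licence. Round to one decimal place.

36.0%

Class response rates: under $95k 96/160 = 60%, $95–104k 182/260 = 70%, $105k+ 121/220 = 55%.
Each respondent's weight = sampled/responded in their class; summing within a class gives n_sampled, so:
  under $95k: 160 × 36 = 5760
  $95–104k: 260 × 51.4 = 13,364
  $105k+: 220 × 17.7 = 3894
Adjusted estimate = 23,018 / 640 = 35.9656 → 36.0%.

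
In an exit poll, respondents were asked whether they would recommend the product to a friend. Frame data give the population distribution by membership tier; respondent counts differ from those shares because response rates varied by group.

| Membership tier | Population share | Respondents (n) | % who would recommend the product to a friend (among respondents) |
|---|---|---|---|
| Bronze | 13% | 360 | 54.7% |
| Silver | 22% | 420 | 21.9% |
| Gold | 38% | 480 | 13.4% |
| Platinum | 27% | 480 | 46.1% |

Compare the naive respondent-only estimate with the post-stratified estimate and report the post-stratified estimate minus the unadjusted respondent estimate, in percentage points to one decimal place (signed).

-3.5 percentage points

Without adjustment, the pooled respondent share is:
  (360/1740)×54.7 + (420/1740)×21.9 + (480/1740)×13.4 + (480/1740)×46.1 = 33.0172%
Post-stratifying to population shares instead:
  0.13×54.7 + 0.22×21.9 + 0.38×13.4 + 0.27×46.1 = 29.468%
Difference = 29.468 − 33.0172 = -3.5492 pp.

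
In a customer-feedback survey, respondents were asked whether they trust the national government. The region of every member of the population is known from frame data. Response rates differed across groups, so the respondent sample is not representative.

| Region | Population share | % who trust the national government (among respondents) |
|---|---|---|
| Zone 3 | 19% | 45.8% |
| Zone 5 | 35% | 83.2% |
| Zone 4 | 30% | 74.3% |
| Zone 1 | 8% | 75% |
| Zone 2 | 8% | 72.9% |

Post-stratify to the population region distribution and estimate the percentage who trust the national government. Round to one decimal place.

Each cell contributes population-share × respondent value:
  Zone 3: 0.19 × 45.8 = 8.702
  Zone 5: 0.35 × 83.2 = 29.12
  Zone 4: 0.3 × 74.3 = 22.29
  Zone 1: 0.08 × 75 = 6
  Zone 2: 0.08 × 72.9 = 5.832
Post-stratified estimate = 71.944 → 71.9%.

71.9%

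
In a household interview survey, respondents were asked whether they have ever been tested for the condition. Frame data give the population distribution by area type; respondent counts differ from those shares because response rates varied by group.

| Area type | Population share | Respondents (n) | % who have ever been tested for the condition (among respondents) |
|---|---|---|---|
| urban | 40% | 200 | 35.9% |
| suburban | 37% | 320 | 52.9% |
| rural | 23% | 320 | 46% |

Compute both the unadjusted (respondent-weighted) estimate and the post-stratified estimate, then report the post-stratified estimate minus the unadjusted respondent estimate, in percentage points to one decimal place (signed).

Unadjusted (pooled respondent) estimate weights by respondent counts:
  (200/840)×35.9 + (320/840)×52.9 + (320/840)×46 = 46.2238%
Post-stratifying to population shares instead:
  0.4×35.9 + 0.37×52.9 + 0.23×46 = 44.513%
Difference = 44.513 − 46.2238 = -1.7108 pp.

-1.7 percentage points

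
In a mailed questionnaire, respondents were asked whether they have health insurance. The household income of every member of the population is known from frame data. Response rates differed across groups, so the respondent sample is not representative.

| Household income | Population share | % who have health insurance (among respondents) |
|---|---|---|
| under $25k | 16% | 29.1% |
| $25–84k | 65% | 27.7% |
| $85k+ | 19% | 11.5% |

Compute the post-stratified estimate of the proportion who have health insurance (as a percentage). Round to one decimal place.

Post-stratification weights by population share, not respondent share:
  under $25k: 0.16 × 29.1 = 4.656
  $25–84k: 0.65 × 27.7 = 18.005
  $85k+: 0.19 × 11.5 = 2.185
Post-stratified estimate = 24.846 → 24.8%.

24.8%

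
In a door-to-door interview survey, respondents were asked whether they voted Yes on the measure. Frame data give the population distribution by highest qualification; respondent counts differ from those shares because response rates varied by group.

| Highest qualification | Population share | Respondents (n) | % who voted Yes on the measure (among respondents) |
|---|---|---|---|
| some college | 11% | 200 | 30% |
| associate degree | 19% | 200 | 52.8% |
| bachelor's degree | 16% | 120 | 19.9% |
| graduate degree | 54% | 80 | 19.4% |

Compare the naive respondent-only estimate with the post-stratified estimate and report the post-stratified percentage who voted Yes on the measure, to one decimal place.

Unadjusted (pooled respondent) estimate weights by respondent counts:
  (200/600)×30 + (200/600)×52.8 + (120/600)×19.9 + (80/600)×19.4 = 34.1667%
Post-stratified estimate weights by population shares:
  0.11×30 + 0.19×52.8 + 0.16×19.9 + 0.54×19.4 = 26.992%

27.0%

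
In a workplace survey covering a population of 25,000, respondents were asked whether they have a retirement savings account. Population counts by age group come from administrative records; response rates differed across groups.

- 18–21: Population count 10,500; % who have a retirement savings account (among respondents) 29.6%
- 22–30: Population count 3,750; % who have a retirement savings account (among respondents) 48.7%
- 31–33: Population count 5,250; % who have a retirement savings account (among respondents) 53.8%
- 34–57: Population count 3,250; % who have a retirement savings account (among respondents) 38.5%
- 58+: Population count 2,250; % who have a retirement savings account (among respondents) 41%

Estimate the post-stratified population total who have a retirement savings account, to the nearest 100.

9,900

Apply each group's respondent rate to its population count:
  18–21: 10,500 × 29.6% = 3108
  22–30: 3,750 × 48.7% = 1826.25
  31–33: 5,250 × 53.8% = 2824.5
  34–57: 3,250 × 38.5% = 1251.25
  58+: 2,250 × 41% = 922.5
Estimated total = 9932.5 → 9,900.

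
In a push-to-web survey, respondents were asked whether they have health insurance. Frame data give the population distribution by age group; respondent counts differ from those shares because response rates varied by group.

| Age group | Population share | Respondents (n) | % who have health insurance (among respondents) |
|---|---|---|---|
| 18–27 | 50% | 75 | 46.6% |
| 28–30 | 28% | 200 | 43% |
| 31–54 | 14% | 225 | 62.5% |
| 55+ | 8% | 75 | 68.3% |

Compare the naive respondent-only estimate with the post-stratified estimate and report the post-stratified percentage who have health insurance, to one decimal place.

Unadjusted (pooled respondent) estimate weights by respondent counts:
  (75/575)×46.6 + (200/575)×43 + (225/575)×62.5 + (75/575)×68.3 = 54.4%
Post-stratifying to population shares instead:
  0.5×46.6 + 0.28×43 + 0.14×62.5 + 0.08×68.3 = 49.554%

49.6%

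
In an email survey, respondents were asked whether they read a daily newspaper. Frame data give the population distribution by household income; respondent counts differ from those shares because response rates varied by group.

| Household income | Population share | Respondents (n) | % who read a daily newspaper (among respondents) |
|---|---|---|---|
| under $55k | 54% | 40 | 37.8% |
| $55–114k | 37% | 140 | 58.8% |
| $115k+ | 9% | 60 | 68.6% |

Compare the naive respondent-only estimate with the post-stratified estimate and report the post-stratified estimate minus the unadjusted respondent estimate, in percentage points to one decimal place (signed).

-9.4 percentage points

Naive respondent-only estimate (weights = respondent counts):
  (40/240)×37.8 + (140/240)×58.8 + (60/240)×68.6 = 57.75%
Post-stratifying to population shares instead:
  0.54×37.8 + 0.37×58.8 + 0.09×68.6 = 48.342%
Difference = 48.342 − 57.75 = -9.408 pp.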